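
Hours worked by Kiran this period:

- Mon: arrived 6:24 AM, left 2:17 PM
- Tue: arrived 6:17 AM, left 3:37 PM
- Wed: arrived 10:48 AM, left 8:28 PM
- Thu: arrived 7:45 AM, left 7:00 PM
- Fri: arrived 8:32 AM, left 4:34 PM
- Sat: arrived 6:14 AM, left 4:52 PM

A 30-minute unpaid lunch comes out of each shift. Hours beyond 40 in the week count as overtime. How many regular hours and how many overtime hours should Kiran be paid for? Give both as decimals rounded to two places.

Mon: 6:24 AM–2:17 PM = 7 h 53 min; less 30 min break → 7 h 23 min
Tue: 6:17 AM–3:37 PM = 9 h 20 min; less 30 min break → 8 h 50 min
Wed: 10:48 AM–8:28 PM = 9 h 40 min; less 30 min break → 9 h 10 min
Thu: 7:45 AM–7:00 PM = 11 h 15 min; less 30 min break → 10 h 45 min
Fri: 8:32 AM–4:34 PM = 8 h 2 min; less 30 min break → 7 h 32 min
Sat: 6:14 AM–4:52 PM = 10 h 38 min; less 30 min break → 10 h 8 min
Total worked: 53 h 48 min = 53.80 h.
Threshold 40 h → overtime 13 h 48 min, regular 40 h 0 min.

Regular 40.00 hours, overtime 13.80 hours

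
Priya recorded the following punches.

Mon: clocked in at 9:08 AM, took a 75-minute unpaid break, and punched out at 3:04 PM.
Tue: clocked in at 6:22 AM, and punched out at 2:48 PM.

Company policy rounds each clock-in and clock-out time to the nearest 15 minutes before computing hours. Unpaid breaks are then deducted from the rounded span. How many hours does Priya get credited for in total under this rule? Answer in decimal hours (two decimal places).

Mon: in 9:08 AM→9:15 AM, out 3:04 PM→3:00 PM; 5 h 45 min − 75 min = 4 h 30 min
Tue: in 6:22 AM→6:15 AM, out 2:48 PM→2:45 PM; 8 h 30 min
Total credited: 13 h 0 min.

13.00 hours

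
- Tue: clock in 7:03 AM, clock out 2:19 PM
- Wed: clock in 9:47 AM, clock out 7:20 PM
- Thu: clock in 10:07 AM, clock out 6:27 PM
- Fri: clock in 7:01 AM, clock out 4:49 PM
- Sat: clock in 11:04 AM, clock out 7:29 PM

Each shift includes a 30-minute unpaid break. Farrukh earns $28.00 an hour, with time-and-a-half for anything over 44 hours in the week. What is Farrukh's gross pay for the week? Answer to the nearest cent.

Tue: 7:03 AM–2:19 PM = 7 h 16 min; less 30 min break → 6 h 46 min
Wed: 9:47 AM–7:20 PM = 9 h 33 min; less 30 min break → 9 h 3 min
Thu: 10:07 AM–6:27 PM = 8 h 20 min; less 30 min break → 7 h 50 min
Fri: 7:01 AM–4:49 PM = 9 h 48 min; less 30 min break → 9 h 18 min
Sat: 11:04 AM–7:29 PM = 8 h 25 min; less 30 min break → 7 h 55 min
Total worked: 40 h 52 min = 2452 min.
Regular 40 h 52 min = 2452 min at $28.00/h; overtime 0 h 0 min = 0 min at $42.00/h.
Pay = (2452 × $28.00 + 0 × $42.00) ÷ 60 = $1144.27.

$1144.27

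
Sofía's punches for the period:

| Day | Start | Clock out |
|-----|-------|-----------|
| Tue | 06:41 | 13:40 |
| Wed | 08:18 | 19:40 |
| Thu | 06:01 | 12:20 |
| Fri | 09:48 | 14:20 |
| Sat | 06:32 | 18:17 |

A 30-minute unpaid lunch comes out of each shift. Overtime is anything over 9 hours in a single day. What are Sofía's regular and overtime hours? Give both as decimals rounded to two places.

Regular 34.33 hours, overtime 4.12 hours

Tue: 06:41–13:40 = 6 h 59 min; less 30 min break → 6 h 29 min
Wed: 08:18–19:40 = 11 h 22 min; less 30 min break → 10 h 52 min
Thu: 06:01–12:20 = 6 h 19 min; less 30 min break → 5 h 49 min
Fri: 09:48–14:20 = 4 h 32 min; less 30 min break → 4 h 2 min
Sat: 06:32–18:17 = 11 h 45 min; less 30 min break → 11 h 15 min
Tue reg 6 h 29 min / OT 0 h 0 min; Wed reg 9 h 0 min / OT 1 h 52 min; Thu reg 5 h 49 min / OT 0 h 0 min; Fri reg 4 h 2 min / OT 0 h 0 min; Sat reg 9 h 0 min / OT 2 h 15 min.
Totals: regular 34 h 20 min, overtime 4 h 7 min.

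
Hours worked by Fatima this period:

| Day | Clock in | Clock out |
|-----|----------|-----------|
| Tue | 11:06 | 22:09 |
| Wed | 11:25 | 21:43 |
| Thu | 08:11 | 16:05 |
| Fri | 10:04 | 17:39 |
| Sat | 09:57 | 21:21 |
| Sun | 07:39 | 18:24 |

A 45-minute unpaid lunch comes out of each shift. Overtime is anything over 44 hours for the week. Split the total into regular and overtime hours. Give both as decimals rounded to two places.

Regular 44.00 hours, overtime 10.48 hours

Tue: 11:06–22:09 = 11 h 3 min; less 45 min break → 10 h 18 min
Wed: 11:25–21:43 = 10 h 18 min; less 45 min break → 9 h 33 min
Thu: 08:11–16:05 = 7 h 54 min; less 45 min break → 7 h 9 min
Fri: 10:04–17:39 = 7 h 35 min; less 45 min break → 6 h 50 min
Sat: 09:57–21:21 = 11 h 24 min; less 45 min break → 10 h 39 min
Sun: 07:39–18:24 = 10 h 45 min; less 45 min break → 10 h 0 min
Total worked: 54 h 29 min = 54.48 h.
Threshold 44 h → overtime 10 h 29 min, regular 44 h 0 min.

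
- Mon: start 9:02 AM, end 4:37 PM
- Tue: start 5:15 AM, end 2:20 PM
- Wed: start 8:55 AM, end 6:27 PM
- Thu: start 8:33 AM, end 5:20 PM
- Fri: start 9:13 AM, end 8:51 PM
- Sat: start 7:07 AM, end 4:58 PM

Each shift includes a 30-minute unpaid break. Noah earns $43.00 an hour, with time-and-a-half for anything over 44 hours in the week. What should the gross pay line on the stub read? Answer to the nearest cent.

$2502.60

Mon: 9:02 AM–4:37 PM = 7 h 35 min; less 30 min break → 7 h 5 min
Tue: 5:15 AM–2:20 PM = 9 h 5 min; less 30 min break → 8 h 35 min
Wed: 8:55 AM–6:27 PM = 9 h 32 min; less 30 min break → 9 h 2 min
Thu: 8:33 AM–5:20 PM = 8 h 47 min; less 30 min break → 8 h 17 min
Fri: 9:13 AM–8:51 PM = 11 h 38 min; less 30 min break → 11 h 8 min
Sat: 7:07 AM–4:58 PM = 9 h 51 min; less 30 min break → 9 h 21 min
Total worked: 53 h 28 min = 3208 min.
Regular 44 h 0 min = 2640 min at $43.00/h; overtime 9 h 28 min = 568 min at $64.50/h.
Pay = (2640 × $43.00 + 568 × $64.50) ÷ 60 = $2502.60.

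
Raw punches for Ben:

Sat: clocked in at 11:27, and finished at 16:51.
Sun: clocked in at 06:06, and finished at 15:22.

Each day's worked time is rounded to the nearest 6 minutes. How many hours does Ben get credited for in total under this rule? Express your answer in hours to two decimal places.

Sat: 11:27–16:51 = 5 h 24 min → rounds to 5 h 24 min
Sun: 06:06–15:22 = 9 h 16 min → rounds to 9 h 18 min
Total credited: 14 h 42 min.

14.70 hours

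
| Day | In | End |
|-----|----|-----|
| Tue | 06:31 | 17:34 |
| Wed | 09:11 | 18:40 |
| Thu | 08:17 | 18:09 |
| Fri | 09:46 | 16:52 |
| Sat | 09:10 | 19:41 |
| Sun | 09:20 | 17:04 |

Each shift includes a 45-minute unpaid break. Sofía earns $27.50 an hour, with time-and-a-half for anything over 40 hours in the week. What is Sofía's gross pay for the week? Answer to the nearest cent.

Tue: 06:31–17:34 = 11 h 3 min; less 45 min break → 10 h 18 min
Wed: 09:11–18:40 = 9 h 29 min; less 45 min break → 8 h 44 min
Thu: 08:17–18:09 = 9 h 52 min; less 45 min break → 9 h 7 min
Fri: 09:46–16:52 = 7 h 6 min; less 45 min break → 6 h 21 min
Sat: 09:10–19:41 = 10 h 31 min; less 45 min break → 9 h 46 min
Sun: 09:20–17:04 = 7 h 44 min; less 45 min break → 6 h 59 min
Total worked: 51 h 15 min = 3075 min.
Regular 40 h 0 min = 2400 min at $27.50/h; overtime 11 h 15 min = 675 min at $41.25/h.
Pay = (2400 × $27.50 + 675 × $41.25) ÷ 60 = $1564.06.

$1564.06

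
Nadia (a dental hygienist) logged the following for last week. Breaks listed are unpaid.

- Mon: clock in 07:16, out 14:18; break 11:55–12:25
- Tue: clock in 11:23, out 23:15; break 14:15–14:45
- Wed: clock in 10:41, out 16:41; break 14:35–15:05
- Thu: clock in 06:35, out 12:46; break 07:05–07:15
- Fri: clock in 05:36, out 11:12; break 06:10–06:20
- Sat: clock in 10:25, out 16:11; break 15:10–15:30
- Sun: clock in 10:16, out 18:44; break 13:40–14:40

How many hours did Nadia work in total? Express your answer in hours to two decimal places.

47.75 hours

Mon: 07:16–14:18 = 7 h 2 min; less 30 min break → 6 h 32 min
Tue: 11:23–23:15 = 11 h 52 min; less 30 min break → 11 h 22 min
Wed: 10:41–16:41 = 6 h 0 min; less 30 min break → 5 h 30 min
Thu: 06:35–12:46 = 6 h 11 min; less 10 min break → 6 h 1 min
Fri: 05:36–11:12 = 5 h 36 min; less 10 min break → 5 h 26 min
Sat: 10:25–16:11 = 5 h 46 min; less 20 min break → 5 h 26 min
Sun: 10:16–18:44 = 8 h 28 min; less 60 min break → 7 h 28 min
Total: 6 h 32 min + 11 h 22 min + 5 h 30 min + 6 h 1 min + 5 h 26 min + 5 h 26 min + 7 h 28 min = 47 h 45 min.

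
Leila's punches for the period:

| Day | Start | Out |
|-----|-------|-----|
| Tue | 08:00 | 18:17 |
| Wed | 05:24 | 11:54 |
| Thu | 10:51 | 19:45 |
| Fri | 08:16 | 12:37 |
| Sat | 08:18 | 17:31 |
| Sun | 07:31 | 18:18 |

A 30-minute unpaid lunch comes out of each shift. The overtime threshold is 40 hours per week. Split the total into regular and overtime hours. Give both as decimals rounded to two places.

Tue: 08:00–18:17 = 10 h 17 min; less 30 min break → 9 h 47 min
Wed: 05:24–11:54 = 6 h 30 min; less 30 min break → 6 h 0 min
Thu: 10:51–19:45 = 8 h 54 min; less 30 min break → 8 h 24 min
Fri: 08:16–12:37 = 4 h 21 min; less 30 min break → 3 h 51 min
Sat: 08:18–17:31 = 9 h 13 min; less 30 min break → 8 h 43 min
Sun: 07:31–18:18 = 10 h 47 min; less 30 min break → 10 h 17 min
Total worked: 47 h 2 min = 47.03 h.
Threshold 40 h → overtime 7 h 2 min, regular 40 h 0 min.

Regular 40.00 hours, overtime 7.03 hours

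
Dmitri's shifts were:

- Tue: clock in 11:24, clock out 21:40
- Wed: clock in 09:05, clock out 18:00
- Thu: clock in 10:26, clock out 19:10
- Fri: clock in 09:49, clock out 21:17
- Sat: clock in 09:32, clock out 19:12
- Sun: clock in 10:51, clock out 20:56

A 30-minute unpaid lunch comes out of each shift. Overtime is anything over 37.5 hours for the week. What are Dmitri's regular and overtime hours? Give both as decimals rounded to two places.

Regular 37.50 hours, overtime 18.63 hours

Tue: 11:24–21:40 = 10 h 16 min; less 30 min break → 9 h 46 min
Wed: 09:05–18:00 = 8 h 55 min; less 30 min break → 8 h 25 min
Thu: 10:26–19:10 = 8 h 44 min; less 30 min break → 8 h 14 min
Fri: 09:49–21:17 = 11 h 28 min; less 30 min break → 10 h 58 min
Sat: 09:32–19:12 = 9 h 40 min; less 30 min break → 9 h 10 min
Sun: 10:51–20:56 = 10 h 5 min; less 30 min break → 9 h 35 min
Total worked: 56 h 8 min = 56.13 h.
Threshold 37.5 h → overtime 18 h 38 min, regular 37 h 30 min.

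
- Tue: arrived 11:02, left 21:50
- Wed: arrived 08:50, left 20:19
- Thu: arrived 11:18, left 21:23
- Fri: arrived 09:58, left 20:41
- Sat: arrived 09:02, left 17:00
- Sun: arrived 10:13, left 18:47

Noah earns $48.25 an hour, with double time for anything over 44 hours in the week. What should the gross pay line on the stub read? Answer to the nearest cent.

Tue: 11:02–21:50 = 10 h 48 min
Wed: 08:50–20:19 = 11 h 29 min
Thu: 11:18–21:23 = 10 h 5 min
Fri: 09:58–20:41 = 10 h 43 min
Sat: 09:02–17:00 = 7 h 58 min
Sun: 10:13–18:47 = 8 h 34 min
Total worked: 59 h 37 min = 3577 min.
Regular 44 h 0 min = 2640 min at $48.25/h; overtime 15 h 37 min = 937 min at $96.50/h.
Pay = (2640 × $48.25 + 937 × $96.50) ÷ 60 = $3630.01.

$3630.01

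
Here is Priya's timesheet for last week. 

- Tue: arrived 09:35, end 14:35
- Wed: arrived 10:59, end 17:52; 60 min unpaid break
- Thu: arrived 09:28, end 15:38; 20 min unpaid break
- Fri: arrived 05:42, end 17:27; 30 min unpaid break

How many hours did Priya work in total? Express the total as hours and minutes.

Tue: 09:35–14:35 = 5 h 0 min
Wed: 10:59–17:52 = 6 h 53 min; less 60 min break → 5 h 53 min
Thu: 09:28–15:38 = 6 h 10 min; less 20 min break → 5 h 50 min
Fri: 05:42–17:27 = 11 h 45 min; less 30 min break → 11 h 15 min
Total: 5 h 0 min + 5 h 53 min + 5 h 50 min + 11 h 15 min = 27 h 58 min.

27 h 58 min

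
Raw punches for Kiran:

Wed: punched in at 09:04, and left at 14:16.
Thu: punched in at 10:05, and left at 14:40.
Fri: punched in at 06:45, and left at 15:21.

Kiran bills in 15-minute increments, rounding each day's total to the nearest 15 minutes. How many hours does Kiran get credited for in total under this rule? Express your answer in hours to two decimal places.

Wed: 09:04–14:16 = 5 h 12 min → rounds to 5 h 15 min
Thu: 10:05–14:40 = 4 h 35 min → rounds to 4 h 30 min
Fri: 06:45–15:21 = 8 h 36 min → rounds to 8 h 30 min
Total credited: 18 h 15 min.

18.25 hours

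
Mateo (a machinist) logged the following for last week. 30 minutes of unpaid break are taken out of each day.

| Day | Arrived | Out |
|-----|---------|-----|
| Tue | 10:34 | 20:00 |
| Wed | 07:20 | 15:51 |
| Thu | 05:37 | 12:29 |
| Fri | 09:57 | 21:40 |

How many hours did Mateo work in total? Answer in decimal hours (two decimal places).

34.53 hours

Tue: 10:34–20:00 = 9 h 26 min; less 30 min break → 8 h 56 min
Wed: 07:20–15:51 = 8 h 31 min; less 30 min break → 8 h 1 min
Thu: 05:37–12:29 = 6 h 52 min; less 30 min break → 6 h 22 min
Fri: 09:57–21:40 = 11 h 43 min; less 30 min break → 11 h 13 min
Total: 8 h 56 min + 8 h 1 min + 6 h 22 min + 11 h 13 min = 34 h 32 min.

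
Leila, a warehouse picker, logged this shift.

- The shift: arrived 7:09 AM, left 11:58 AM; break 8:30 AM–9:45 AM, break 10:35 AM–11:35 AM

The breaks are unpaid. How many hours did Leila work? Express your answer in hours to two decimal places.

2.57 hours

The shift: 7:09 AM–11:58 AM = 4 h 49 min; less 135 min break → 2 h 34 min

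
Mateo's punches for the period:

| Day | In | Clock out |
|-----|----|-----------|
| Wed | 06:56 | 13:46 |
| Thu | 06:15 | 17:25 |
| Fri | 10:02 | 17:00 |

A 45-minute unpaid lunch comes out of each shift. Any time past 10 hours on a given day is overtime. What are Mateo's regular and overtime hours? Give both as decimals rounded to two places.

Regular 22.30 hours, overtime 0.42 hours

Wed: 06:56–13:46 = 6 h 50 min; less 45 min break → 6 h 5 min
Thu: 06:15–17:25 = 11 h 10 min; less 45 min break → 10 h 25 min
Fri: 10:02–17:00 = 6 h 58 min; less 45 min break → 6 h 13 min
Wed reg 6 h 5 min / OT 0 h 0 min; Thu reg 10 h 0 min / OT 0 h 25 min; Fri reg 6 h 13 min / OT 0 h 0 min.
Totals: regular 22 h 18 min, overtime 0 h 25 min.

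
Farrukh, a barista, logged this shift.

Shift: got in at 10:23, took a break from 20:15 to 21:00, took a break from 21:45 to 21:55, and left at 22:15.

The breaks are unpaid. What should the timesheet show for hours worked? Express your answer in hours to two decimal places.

10.95 hours

Shift: 10:23–22:15 = 11 h 52 min; less 55 min break → 10 h 57 min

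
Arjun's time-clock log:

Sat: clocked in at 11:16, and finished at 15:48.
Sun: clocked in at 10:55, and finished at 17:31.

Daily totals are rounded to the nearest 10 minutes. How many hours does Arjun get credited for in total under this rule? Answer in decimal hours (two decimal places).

Sat: 11:16–15:48 = 4 h 32 min → rounds to 4 h 30 min
Sun: 10:55–17:31 = 6 h 36 min → rounds to 6 h 40 min
Total credited: 11 h 10 min.

11.17 hours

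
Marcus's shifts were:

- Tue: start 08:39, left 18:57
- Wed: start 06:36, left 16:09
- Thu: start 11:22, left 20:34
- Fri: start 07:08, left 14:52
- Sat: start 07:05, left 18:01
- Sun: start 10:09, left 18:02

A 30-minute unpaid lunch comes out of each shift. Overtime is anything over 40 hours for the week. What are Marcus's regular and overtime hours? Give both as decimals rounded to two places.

Tue: 08:39–18:57 = 10 h 18 min; less 30 min break → 9 h 48 min
Wed: 06:36–16:09 = 9 h 33 min; less 30 min break → 9 h 3 min
Thu: 11:22–20:34 = 9 h 12 min; less 30 min break → 8 h 42 min
Fri: 07:08–14:52 = 7 h 44 min; less 30 min break → 7 h 14 min
Sat: 07:05–18:01 = 10 h 56 min; less 30 min break → 10 h 26 min
Sun: 10:09–18:02 = 7 h 53 min; less 30 min break → 7 h 23 min
Total worked: 52 h 36 min = 52.60 h.
Threshold 40 h → overtime 12 h 36 min, regular 40 h 0 min.

Regular 40.00 hours, overtime 12.60 hours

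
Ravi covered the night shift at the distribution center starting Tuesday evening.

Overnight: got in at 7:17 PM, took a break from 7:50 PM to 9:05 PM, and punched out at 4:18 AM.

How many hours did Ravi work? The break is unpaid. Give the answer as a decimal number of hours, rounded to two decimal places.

Overnight: 7:17 PM → midnight = 4 h 43 min; midnight → 4:18 AM = 4 h 18 min; span 9 h 1 min; less 75 min break → 7 h 46 min

7.77 hours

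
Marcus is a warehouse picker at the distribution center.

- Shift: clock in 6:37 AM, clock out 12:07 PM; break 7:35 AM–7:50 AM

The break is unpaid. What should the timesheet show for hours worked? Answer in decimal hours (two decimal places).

5.25 hours

Shift: 6:37 AM–12:07 PM = 5 h 30 min; less 15 min break → 5 h 15 min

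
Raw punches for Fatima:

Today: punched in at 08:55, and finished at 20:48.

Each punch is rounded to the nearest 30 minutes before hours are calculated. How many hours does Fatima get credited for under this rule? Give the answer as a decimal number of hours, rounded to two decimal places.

12.00 hours

Today: in 08:55→09:00, out 20:48→21:00; 12 h 0 min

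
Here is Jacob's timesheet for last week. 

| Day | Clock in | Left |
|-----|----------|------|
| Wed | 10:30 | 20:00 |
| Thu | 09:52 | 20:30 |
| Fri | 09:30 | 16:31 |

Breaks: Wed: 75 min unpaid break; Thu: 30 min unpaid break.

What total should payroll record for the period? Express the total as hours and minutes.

25 h 24 min

Wed: 10:30–20:00 = 9 h 30 min; less 75 min break → 8 h 15 min
Thu: 09:52–20:30 = 10 h 38 min; less 30 min break → 10 h 8 min
Fri: 09:30–16:31 = 7 h 1 min
Total: 8 h 15 min + 10 h 8 min + 7 h 1 min = 25 h 24 min.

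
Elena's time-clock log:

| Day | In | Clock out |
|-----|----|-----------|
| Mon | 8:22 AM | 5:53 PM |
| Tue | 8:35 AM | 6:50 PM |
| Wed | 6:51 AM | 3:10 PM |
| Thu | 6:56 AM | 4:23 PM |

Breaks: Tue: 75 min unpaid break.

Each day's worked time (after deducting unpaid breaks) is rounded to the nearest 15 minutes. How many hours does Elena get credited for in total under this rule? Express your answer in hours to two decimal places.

Mon: 8:22 AM–5:53 PM = 9 h 31 min → rounds to 9 h 30 min
Tue: 8:35 AM–6:50 PM = 10 h 15 min − 75 min = 9 h 0 min → rounds to 9 h 0 min
Wed: 6:51 AM–3:10 PM = 8 h 19 min → rounds to 8 h 15 min
Thu: 6:56 AM–4:23 PM = 9 h 27 min → rounds to 9 h 30 min
Total credited: 36 h 15 min.

36.25 hours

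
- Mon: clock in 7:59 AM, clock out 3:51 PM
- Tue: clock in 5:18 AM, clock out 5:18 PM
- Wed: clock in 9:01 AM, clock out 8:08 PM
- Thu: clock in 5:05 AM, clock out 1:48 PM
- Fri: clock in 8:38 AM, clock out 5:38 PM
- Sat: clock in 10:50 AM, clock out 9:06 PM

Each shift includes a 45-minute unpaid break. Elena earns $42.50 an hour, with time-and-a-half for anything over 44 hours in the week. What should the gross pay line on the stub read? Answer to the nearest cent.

$2537.25

Mon: 7:59 AM–3:51 PM = 7 h 52 min; less 45 min break → 7 h 7 min
Tue: 5:18 AM–5:18 PM = 12 h 0 min; less 45 min break → 11 h 15 min
Wed: 9:01 AM–8:08 PM = 11 h 7 min; less 45 min break → 10 h 22 min
Thu: 5:05 AM–1:48 PM = 8 h 43 min; less 45 min break → 7 h 58 min
Fri: 8:38 AM–5:38 PM = 9 h 0 min; less 45 min break → 8 h 15 min
Sat: 10:50 AM–9:06 PM = 10 h 16 min; less 45 min break → 9 h 31 min
Total worked: 54 h 28 min = 3268 min.
Regular 44 h 0 min = 2640 min at $42.50/h; overtime 10 h 28 min = 628 min at $63.75/h.
Pay = (2640 × $42.50 + 628 × $63.75) ÷ 60 = $2537.25.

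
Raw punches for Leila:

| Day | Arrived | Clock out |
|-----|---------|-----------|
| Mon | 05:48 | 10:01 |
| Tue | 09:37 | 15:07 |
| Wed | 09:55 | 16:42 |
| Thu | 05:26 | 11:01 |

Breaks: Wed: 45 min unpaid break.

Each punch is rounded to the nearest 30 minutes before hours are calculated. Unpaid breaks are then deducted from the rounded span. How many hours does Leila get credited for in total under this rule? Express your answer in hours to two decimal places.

20.75 hours

Mon: in 05:48→06:00, out 10:01→10:00; 4 h 0 min
Tue: in 09:37→09:30, out 15:07→15:00; 5 h 30 min
Wed: in 09:55→10:00, out 16:42→16:30; 6 h 30 min − 45 min = 5 h 45 min
Thu: in 05:26→05:30, out 11:01→11:00; 5 h 30 min
Total credited: 20 h 45 min.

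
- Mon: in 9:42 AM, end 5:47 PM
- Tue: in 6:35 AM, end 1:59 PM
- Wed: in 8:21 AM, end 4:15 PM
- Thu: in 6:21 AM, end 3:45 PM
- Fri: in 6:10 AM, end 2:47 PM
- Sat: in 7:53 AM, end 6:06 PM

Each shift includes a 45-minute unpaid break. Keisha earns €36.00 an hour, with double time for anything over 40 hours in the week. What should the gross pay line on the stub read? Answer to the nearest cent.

€1952.40

Mon: 9:42 AM–5:47 PM = 8 h 5 min; less 45 min break → 7 h 20 min
Tue: 6:35 AM–1:59 PM = 7 h 24 min; less 45 min break → 6 h 39 min
Wed: 8:21 AM–4:15 PM = 7 h 54 min; less 45 min break → 7 h 9 min
Thu: 6:21 AM–3:45 PM = 9 h 24 min; less 45 min break → 8 h 39 min
Fri: 6:10 AM–2:47 PM = 8 h 37 min; less 45 min break → 7 h 52 min
Sat: 7:53 AM–6:06 PM = 10 h 13 min; less 45 min break → 9 h 28 min
Total worked: 47 h 7 min = 2827 min.
Regular 40 h 0 min = 2400 min at €36.00/h; overtime 7 h 7 min = 427 min at €72.00/h.
Pay = (2400 × €36.00 + 427 × €72.00) ÷ 60 = €1952.40.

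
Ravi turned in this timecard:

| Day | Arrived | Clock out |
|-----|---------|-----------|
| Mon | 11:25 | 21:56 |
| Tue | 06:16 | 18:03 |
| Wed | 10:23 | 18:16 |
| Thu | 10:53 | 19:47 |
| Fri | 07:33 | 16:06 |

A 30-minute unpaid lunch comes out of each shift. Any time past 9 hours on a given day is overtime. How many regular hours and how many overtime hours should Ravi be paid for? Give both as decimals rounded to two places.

Regular 41.83 hours, overtime 3.30 hours

Mon: 11:25–21:56 = 10 h 31 min; less 30 min break → 10 h 1 min
Tue: 06:16–18:03 = 11 h 47 min; less 30 min break → 11 h 17 min
Wed: 10:23–18:16 = 7 h 53 min; less 30 min break → 7 h 23 min
Thu: 10:53–19:47 = 8 h 54 min; less 30 min break → 8 h 24 min
Fri: 07:33–16:06 = 8 h 33 min; less 30 min break → 8 h 3 min
Mon reg 9 h 0 min / OT 1 h 1 min; Tue reg 9 h 0 min / OT 2 h 17 min; Wed reg 7 h 23 min / OT 0 h 0 min; Thu reg 8 h 24 min / OT 0 h 0 min; Fri reg 8 h 3 min / OT 0 h 0 min.
Totals: regular 41 h 50 min, overtime 3 h 18 min.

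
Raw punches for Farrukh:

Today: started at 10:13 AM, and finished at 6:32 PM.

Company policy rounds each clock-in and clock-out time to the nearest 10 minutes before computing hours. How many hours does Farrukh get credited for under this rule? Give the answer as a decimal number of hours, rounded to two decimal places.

8.33 hours

Today: in 10:13 AM→10:10 AM, out 6:32 PM→6:30 PM; 8 h 20 min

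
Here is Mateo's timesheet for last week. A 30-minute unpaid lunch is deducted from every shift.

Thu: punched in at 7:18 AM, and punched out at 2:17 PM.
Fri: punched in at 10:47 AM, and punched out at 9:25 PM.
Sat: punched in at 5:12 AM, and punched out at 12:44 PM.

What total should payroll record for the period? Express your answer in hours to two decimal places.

Thu: 7:18 AM–2:17 PM = 6 h 59 min; less 30 min break → 6 h 29 min
Fri: 10:47 AM–9:25 PM = 10 h 38 min; less 30 min break → 10 h 8 min
Sat: 5:12 AM–12:44 PM = 7 h 32 min; less 30 min break → 7 h 2 min
Total: 6 h 29 min + 10 h 8 min + 7 h 2 min = 23 h 39 min.

23.65 hours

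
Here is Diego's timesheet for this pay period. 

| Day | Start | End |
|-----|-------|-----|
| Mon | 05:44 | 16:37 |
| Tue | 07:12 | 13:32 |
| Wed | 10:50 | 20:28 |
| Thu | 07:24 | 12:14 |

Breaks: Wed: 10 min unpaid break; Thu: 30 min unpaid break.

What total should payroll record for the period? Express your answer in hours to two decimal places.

31.02 hours

Mon: 05:44–16:37 = 10 h 53 min
Tue: 07:12–13:32 = 6 h 20 min
Wed: 10:50–20:28 = 9 h 38 min; less 10 min break → 9 h 28 min
Thu: 07:24–12:14 = 4 h 50 min; less 30 min break → 4 h 20 min
Total: 10 h 53 min + 6 h 20 min + 9 h 28 min + 4 h 20 min = 31 h 1 min.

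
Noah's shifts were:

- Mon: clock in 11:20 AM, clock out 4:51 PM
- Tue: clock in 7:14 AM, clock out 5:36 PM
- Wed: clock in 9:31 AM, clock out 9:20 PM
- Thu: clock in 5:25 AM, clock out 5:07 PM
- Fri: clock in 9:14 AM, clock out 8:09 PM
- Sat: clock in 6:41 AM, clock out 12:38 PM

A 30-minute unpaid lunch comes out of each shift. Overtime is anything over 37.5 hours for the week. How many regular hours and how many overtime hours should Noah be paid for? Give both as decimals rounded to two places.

Mon: 11:20 AM–4:51 PM = 5 h 31 min; less 30 min break → 5 h 1 min
Tue: 7:14 AM–5:36 PM = 10 h 22 min; less 30 min break → 9 h 52 min
Wed: 9:31 AM–9:20 PM = 11 h 49 min; less 30 min break → 11 h 19 min
Thu: 5:25 AM–5:07 PM = 11 h 42 min; less 30 min break → 11 h 12 min
Fri: 9:14 AM–8:09 PM = 10 h 55 min; less 30 min break → 10 h 25 min
Sat: 6:41 AM–12:38 PM = 5 h 57 min; less 30 min break → 5 h 27 min
Total worked: 53 h 16 min = 53.27 h.
Threshold 37.5 h → overtime 15 h 46 min, regular 37 h 30 min.

Regular 37.50 hours, overtime 15.77 hours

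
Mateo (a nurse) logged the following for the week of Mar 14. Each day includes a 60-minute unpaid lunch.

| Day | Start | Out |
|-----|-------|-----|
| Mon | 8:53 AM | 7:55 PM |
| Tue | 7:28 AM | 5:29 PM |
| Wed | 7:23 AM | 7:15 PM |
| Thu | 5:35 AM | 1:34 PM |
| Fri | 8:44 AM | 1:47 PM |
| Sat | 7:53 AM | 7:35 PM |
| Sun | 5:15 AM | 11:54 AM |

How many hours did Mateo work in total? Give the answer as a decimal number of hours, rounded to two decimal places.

57.30 hours

Mon: 8:53 AM–7:55 PM = 11 h 2 min; less 60 min break → 10 h 2 min
Tue: 7:28 AM–5:29 PM = 10 h 1 min; less 60 min break → 9 h 1 min
Wed: 7:23 AM–7:15 PM = 11 h 52 min; less 60 min break → 10 h 52 min
Thu: 5:35 AM–1:34 PM = 7 h 59 min; less 60 min break → 6 h 59 min
Fri: 8:44 AM–1:47 PM = 5 h 3 min; less 60 min break → 4 h 3 min
Sat: 7:53 AM–7:35 PM = 11 h 42 min; less 60 min break → 10 h 42 min
Sun: 5:15 AM–11:54 AM = 6 h 39 min; less 60 min break → 5 h 39 min
Total: 10 h 2 min + 9 h 1 min + 10 h 52 min + 6 h 59 min + 4 h 3 min + 10 h 42 min + 5 h 39 min = 57 h 18 min.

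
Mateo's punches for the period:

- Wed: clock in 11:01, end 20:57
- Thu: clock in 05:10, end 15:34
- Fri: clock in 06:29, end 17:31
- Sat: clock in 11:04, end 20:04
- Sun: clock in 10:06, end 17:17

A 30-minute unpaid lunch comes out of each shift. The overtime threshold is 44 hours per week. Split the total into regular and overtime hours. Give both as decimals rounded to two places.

Regular 44.00 hours, overtime 1.05 hours

Wed: 11:01–20:57 = 9 h 56 min; less 30 min break → 9 h 26 min
Thu: 05:10–15:34 = 10 h 24 min; less 30 min break → 9 h 54 min
Fri: 06:29–17:31 = 11 h 2 min; less 30 min break → 10 h 32 min
Sat: 11:04–20:04 = 9 h 0 min; less 30 min break → 8 h 30 min
Sun: 10:06–17:17 = 7 h 11 min; less 30 min break → 6 h 41 min
Total worked: 45 h 3 min = 45.05 h.
Threshold 44 h → overtime 1 h 3 min, regular 44 h 0 min.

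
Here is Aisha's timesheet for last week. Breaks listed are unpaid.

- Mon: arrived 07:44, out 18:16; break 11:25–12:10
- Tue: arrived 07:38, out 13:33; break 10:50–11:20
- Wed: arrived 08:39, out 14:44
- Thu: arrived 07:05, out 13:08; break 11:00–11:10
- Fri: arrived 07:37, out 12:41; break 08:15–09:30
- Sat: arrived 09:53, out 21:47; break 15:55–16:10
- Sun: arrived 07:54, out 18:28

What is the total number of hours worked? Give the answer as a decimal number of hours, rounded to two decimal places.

53.20 hours

Mon: 07:44–18:16 = 10 h 32 min; less 45 min break → 9 h 47 min
Tue: 07:38–13:33 = 5 h 55 min; less 30 min break → 5 h 25 min
Wed: 08:39–14:44 = 6 h 5 min
Thu: 07:05–13:08 = 6 h 3 min; less 10 min break → 5 h 53 min
Fri: 07:37–12:41 = 5 h 4 min; less 75 min break → 3 h 49 min
Sat: 09:53–21:47 = 11 h 54 min; less 15 min break → 11 h 39 min
Sun: 07:54–18:28 = 10 h 34 min
Total: 9 h 47 min + 5 h 25 min + 6 h 5 min + 5 h 53 min + 3 h 49 min + 11 h 39 min + 10 h 34 min = 53 h 12 min.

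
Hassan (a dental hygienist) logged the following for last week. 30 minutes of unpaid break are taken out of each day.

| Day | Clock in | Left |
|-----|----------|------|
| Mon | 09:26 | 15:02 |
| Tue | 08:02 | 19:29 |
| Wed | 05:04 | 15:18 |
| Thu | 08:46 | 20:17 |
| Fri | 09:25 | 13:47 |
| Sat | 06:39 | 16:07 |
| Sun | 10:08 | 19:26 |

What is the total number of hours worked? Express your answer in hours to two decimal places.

58.43 hours

Mon: 09:26–15:02 = 5 h 36 min; less 30 min break → 5 h 6 min
Tue: 08:02–19:29 = 11 h 27 min; less 30 min break → 10 h 57 min
Wed: 05:04–15:18 = 10 h 14 min; less 30 min break → 9 h 44 min
Thu: 08:46–20:17 = 11 h 31 min; less 30 min break → 11 h 1 min
Fri: 09:25–13:47 = 4 h 22 min; less 30 min break → 3 h 52 min
Sat: 06:39–16:07 = 9 h 28 min; less 30 min break → 8 h 58 min
Sun: 10:08–19:26 = 9 h 18 min; less 30 min break → 8 h 48 min
Total: 5 h 6 min + 10 h 57 min + 9 h 44 min + 11 h 1 min + 3 h 52 min + 8 h 58 min + 8 h 48 min = 58 h 26 min.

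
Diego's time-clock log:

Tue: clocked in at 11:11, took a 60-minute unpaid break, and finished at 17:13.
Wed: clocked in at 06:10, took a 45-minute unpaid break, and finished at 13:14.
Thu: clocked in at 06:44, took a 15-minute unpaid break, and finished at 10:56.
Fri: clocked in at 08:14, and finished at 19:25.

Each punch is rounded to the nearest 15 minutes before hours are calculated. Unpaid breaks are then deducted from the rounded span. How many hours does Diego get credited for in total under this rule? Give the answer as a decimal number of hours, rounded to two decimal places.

Tue: in 11:11→11:15, out 17:13→17:15; 6 h 0 min − 60 min = 5 h 0 min
Wed: in 06:10→06:15, out 13:14→13:15; 7 h 0 min − 45 min = 6 h 15 min
Thu: in 06:44→06:45, out 10:56→11:00; 4 h 15 min − 15 min = 4 h 0 min
Fri: in 08:14→08:15, out 19:25→19:30; 11 h 15 min
Total credited: 26 h 30 min.

26.50 hours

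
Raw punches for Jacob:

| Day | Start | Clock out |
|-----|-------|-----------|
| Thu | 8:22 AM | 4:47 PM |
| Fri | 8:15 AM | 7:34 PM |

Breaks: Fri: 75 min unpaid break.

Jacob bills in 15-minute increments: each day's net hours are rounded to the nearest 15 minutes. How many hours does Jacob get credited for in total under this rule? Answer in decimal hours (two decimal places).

18.50 hours

Thu: 8:22 AM–4:47 PM = 8 h 25 min → rounds to 8 h 30 min
Fri: 8:15 AM–7:34 PM = 11 h 19 min − 75 min = 10 h 4 min → rounds to 10 h 0 min
Total credited: 18 h 30 min.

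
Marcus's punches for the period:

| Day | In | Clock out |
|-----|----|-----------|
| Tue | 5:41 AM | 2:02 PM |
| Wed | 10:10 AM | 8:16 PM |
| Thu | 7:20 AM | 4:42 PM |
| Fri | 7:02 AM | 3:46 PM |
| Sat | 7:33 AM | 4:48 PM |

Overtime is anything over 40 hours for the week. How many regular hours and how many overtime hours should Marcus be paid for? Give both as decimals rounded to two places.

Regular 40.00 hours, overtime 5.80 hours

Tue: 5:41 AM–2:02 PM = 8 h 21 min
Wed: 10:10 AM–8:16 PM = 10 h 6 min
Thu: 7:20 AM–4:42 PM = 9 h 22 min
Fri: 7:02 AM–3:46 PM = 8 h 44 min
Sat: 7:33 AM–4:48 PM = 9 h 15 min
Total worked: 45 h 48 min = 45.80 h.
Threshold 40 h → overtime 5 h 48 min, regular 40 h 0 min.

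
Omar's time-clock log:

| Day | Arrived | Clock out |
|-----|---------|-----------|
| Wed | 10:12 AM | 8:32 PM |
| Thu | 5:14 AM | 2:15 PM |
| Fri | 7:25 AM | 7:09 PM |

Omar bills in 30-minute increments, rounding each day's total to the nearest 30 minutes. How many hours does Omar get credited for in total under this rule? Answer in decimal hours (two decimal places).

Wed: 10:12 AM–8:32 PM = 10 h 20 min → rounds to 10 h 30 min
Thu: 5:14 AM–2:15 PM = 9 h 1 min → rounds to 9 h 0 min
Fri: 7:25 AM–7:09 PM = 11 h 44 min → rounds to 11 h 30 min
Total credited: 31 h 0 min.

31.00 hours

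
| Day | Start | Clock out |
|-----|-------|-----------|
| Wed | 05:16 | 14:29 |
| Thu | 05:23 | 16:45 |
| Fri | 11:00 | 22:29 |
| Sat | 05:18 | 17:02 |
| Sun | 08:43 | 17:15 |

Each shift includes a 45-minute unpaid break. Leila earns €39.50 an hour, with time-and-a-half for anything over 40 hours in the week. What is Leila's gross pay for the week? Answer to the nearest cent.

€2088.56

Wed: 05:16–14:29 = 9 h 13 min; less 45 min break → 8 h 28 min
Thu: 05:23–16:45 = 11 h 22 min; less 45 min break → 10 h 37 min
Fri: 11:00–22:29 = 11 h 29 min; less 45 min break → 10 h 44 min
Sat: 05:18–17:02 = 11 h 44 min; less 45 min break → 10 h 59 min
Sun: 08:43–17:15 = 8 h 32 min; less 45 min break → 7 h 47 min
Total worked: 48 h 35 min = 2915 min.
Regular 40 h 0 min = 2400 min at €39.50/h; overtime 8 h 35 min = 515 min at €59.25/h.
Pay = (2400 × €39.50 + 515 × €59.25) ÷ 60 = €2088.56.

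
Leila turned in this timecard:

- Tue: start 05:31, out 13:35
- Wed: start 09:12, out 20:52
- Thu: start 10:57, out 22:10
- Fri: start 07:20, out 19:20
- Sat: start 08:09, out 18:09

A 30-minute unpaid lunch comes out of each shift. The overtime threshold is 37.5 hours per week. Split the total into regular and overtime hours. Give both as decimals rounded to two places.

Regular 37.50 hours, overtime 12.95 hours

Tue: 05:31–13:35 = 8 h 4 min; less 30 min break → 7 h 34 min
Wed: 09:12–20:52 = 11 h 40 min; less 30 min break → 11 h 10 min
Thu: 10:57–22:10 = 11 h 13 min; less 30 min break → 10 h 43 min
Fri: 07:20–19:20 = 12 h 0 min; less 30 min break → 11 h 30 min
Sat: 08:09–18:09 = 10 h 0 min; less 30 min break → 9 h 30 min
Total worked: 50 h 27 min = 50.45 h.
Threshold 37.5 h → overtime 12 h 57 min, regular 37 h 30 min.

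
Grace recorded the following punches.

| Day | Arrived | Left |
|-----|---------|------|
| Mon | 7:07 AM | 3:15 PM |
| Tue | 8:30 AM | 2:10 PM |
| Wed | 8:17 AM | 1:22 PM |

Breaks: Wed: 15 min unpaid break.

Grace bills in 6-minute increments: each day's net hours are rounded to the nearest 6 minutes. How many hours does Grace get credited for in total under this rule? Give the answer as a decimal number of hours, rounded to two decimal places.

18.60 hours

Mon: 7:07 AM–3:15 PM = 8 h 8 min → rounds to 8 h 6 min
Tue: 8:30 AM–2:10 PM = 5 h 40 min → rounds to 5 h 42 min
Wed: 8:17 AM–1:22 PM = 5 h 5 min − 15 min = 4 h 50 min → rounds to 4 h 48 min
Total credited: 18 h 36 min.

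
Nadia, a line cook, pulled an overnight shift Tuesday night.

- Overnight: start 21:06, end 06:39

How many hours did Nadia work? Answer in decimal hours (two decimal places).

Overnight: 21:06 → midnight = 2 h 54 min; midnight → 06:39 = 6 h 39 min; span 9 h 33 min

9.55 hours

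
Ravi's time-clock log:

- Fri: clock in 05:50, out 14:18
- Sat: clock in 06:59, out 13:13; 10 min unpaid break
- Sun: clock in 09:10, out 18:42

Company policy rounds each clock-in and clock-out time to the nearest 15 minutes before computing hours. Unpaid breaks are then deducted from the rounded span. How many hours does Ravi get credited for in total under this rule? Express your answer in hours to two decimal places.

24.08 hours

Fri: in 05:50→05:45, out 14:18→14:15; 8 h 30 min
Sat: in 06:59→07:00, out 13:13→13:15; 6 h 15 min − 10 min = 6 h 5 min
Sun: in 09:10→09:15, out 18:42→18:45; 9 h 30 min
Total credited: 24 h 5 min.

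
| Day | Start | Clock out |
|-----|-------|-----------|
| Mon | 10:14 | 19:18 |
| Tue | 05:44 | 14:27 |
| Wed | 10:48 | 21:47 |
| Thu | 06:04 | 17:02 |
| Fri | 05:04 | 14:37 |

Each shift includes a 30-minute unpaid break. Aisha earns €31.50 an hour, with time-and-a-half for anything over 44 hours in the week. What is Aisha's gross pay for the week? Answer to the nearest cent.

€1517.51

Mon: 10:14–19:18 = 9 h 4 min; less 30 min break → 8 h 34 min
Tue: 05:44–14:27 = 8 h 43 min; less 30 min break → 8 h 13 min
Wed: 10:48–21:47 = 10 h 59 min; less 30 min break → 10 h 29 min
Thu: 06:04–17:02 = 10 h 58 min; less 30 min break → 10 h 28 min
Fri: 05:04–14:37 = 9 h 33 min; less 30 min break → 9 h 3 min
Total worked: 46 h 47 min = 2807 min.
Regular 44 h 0 min = 2640 min at €31.50/h; overtime 2 h 47 min = 167 min at €47.25/h.
Pay = (2640 × €31.50 + 167 × €47.25) ÷ 60 = €1517.51.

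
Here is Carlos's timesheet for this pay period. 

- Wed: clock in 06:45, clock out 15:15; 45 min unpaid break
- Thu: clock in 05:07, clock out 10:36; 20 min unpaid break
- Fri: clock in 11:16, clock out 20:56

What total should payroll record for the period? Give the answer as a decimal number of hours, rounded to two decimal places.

22.57 hours

Wed: 06:45–15:15 = 8 h 30 min; less 45 min break → 7 h 45 min
Thu: 05:07–10:36 = 5 h 29 min; less 20 min break → 5 h 9 min
Fri: 11:16–20:56 = 9 h 40 min
Total: 7 h 45 min + 5 h 9 min + 9 h 40 min = 22 h 34 min.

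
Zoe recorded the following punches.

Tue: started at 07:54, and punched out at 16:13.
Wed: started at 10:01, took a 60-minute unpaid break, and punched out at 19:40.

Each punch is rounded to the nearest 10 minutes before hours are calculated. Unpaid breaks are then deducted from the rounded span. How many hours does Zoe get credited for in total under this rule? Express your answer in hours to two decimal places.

17.00 hours

Tue: in 07:54→07:50, out 16:13→16:10; 8 h 20 min
Wed: in 10:01→10:00, out 19:40→19:40; 9 h 40 min − 60 min = 8 h 40 min
Total credited: 17 h 0 min.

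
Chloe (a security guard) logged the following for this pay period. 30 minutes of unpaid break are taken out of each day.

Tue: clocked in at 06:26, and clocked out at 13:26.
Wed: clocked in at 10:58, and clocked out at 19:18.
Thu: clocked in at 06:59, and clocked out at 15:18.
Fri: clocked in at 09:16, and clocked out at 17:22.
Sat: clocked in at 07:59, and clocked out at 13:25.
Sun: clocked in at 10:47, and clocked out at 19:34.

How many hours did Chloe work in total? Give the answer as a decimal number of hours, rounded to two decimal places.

42.97 hours

Tue: 06:26–13:26 = 7 h 0 min; less 30 min break → 6 h 30 min
Wed: 10:58–19:18 = 8 h 20 min; less 30 min break → 7 h 50 min
Thu: 06:59–15:18 = 8 h 19 min; less 30 min break → 7 h 49 min
Fri: 09:16–17:22 = 8 h 6 min; less 30 min break → 7 h 36 min
Sat: 07:59–13:25 = 5 h 26 min; less 30 min break → 4 h 56 min
Sun: 10:47–19:34 = 8 h 47 min; less 30 min break → 8 h 17 min
Total: 6 h 30 min + 7 h 50 min + 7 h 49 min + 7 h 36 min + 4 h 56 min + 8 h 17 min = 42 h 58 min.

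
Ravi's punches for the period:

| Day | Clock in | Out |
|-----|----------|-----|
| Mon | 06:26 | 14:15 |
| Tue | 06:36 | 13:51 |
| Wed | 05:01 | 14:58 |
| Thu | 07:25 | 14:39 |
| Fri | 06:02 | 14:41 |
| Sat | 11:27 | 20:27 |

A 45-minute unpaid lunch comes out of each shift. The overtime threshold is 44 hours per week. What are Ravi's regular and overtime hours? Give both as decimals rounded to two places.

Mon: 06:26–14:15 = 7 h 49 min; less 45 min break → 7 h 4 min
Tue: 06:36–13:51 = 7 h 15 min; less 45 min break → 6 h 30 min
Wed: 05:01–14:58 = 9 h 57 min; less 45 min break → 9 h 12 min
Thu: 07:25–14:39 = 7 h 14 min; less 45 min break → 6 h 29 min
Fri: 06:02–14:41 = 8 h 39 min; less 45 min break → 7 h 54 min
Sat: 11:27–20:27 = 9 h 0 min; less 45 min break → 8 h 15 min
Total worked: 45 h 24 min = 45.40 h.
Threshold 44 h → overtime 1 h 24 min, regular 44 h 0 min.

Regular 44.00 hours, overtime 1.40 hours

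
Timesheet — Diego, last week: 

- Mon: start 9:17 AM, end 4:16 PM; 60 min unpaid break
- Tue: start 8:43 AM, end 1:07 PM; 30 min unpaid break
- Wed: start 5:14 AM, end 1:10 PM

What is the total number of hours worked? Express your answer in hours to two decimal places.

17.82 hours

Mon: 9:17 AM–4:16 PM = 6 h 59 min; less 60 min break → 5 h 59 min
Tue: 8:43 AM–1:07 PM = 4 h 24 min; less 30 min break → 3 h 54 min
Wed: 5:14 AM–1:10 PM = 7 h 56 min
Total: 5 h 59 min + 3 h 54 min + 7 h 56 min = 17 h 49 min.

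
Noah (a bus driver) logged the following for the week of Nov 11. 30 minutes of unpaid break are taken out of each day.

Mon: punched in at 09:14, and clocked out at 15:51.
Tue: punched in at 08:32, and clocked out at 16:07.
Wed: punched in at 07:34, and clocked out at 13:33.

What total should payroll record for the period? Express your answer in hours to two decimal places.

18.68 hours

Mon: 09:14–15:51 = 6 h 37 min; less 30 min break → 6 h 7 min
Tue: 08:32–16:07 = 7 h 35 min; less 30 min break → 7 h 5 min
Wed: 07:34–13:33 = 5 h 59 min; less 30 min break → 5 h 29 min
Total: 6 h 7 min + 7 h 5 min + 5 h 29 min = 18 h 41 min.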